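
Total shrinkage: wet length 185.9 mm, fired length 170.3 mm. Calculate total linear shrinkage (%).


TS = (185.9 - 170.3) / 185.9 * 100 = 8.39%

8.39


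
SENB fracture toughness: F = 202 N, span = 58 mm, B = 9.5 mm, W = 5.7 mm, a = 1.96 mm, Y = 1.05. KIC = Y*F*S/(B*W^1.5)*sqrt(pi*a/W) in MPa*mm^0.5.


KIC = 1.05*202*58/(9.5*5.7^1.5)*sqrt(pi*1.96/5.7) = 98.9

98.9


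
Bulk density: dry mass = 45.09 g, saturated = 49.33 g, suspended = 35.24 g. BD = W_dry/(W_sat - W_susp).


BD = 45.09 / (49.33 - 35.24) = 45.09 / 14.09 = 3.2 g/cm^3

3.2


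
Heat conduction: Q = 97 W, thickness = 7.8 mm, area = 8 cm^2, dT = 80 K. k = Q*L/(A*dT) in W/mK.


k = 97*7.8/1000/(8/10000*80) = 11.82 W/mK

11.82


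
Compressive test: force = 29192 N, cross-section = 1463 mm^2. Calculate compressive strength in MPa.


CS = 29192 / 1463 = 20.0 MPa

20.0


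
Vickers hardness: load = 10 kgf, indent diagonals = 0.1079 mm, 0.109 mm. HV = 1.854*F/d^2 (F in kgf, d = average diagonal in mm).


d_avg = (0.1079+0.109)/2 = 0.10845 mm
HV = 1.854*10/0.10845^2 = 1576

1576


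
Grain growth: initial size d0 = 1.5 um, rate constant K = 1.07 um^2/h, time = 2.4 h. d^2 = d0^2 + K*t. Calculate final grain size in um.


d^2 = 1.5^2 + 1.07*2.4 = 4.818
d = sqrt(4.818) = 2.19 um

2.19


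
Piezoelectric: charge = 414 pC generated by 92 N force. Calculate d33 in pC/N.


d33 = 414 / 92 = 4.5 pC/N

4.5


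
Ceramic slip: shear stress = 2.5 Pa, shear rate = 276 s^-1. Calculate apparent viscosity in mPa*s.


eta = tau/gamma * 1000 = 2.5/276 * 1000 = 9.1 mPa*s

9.1


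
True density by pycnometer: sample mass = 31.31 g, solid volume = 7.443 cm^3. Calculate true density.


TD = 31.31 / 7.443 = 4.207 g/cm^3

4.207


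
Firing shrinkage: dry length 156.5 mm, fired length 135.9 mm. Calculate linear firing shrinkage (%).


FS = (156.5 - 135.9) / 156.5 * 100 = 13.16%

13.16


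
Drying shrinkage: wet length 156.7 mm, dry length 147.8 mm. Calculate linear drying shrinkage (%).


DS = (156.7 - 147.8) / 156.7 * 100 = 5.68%

5.68


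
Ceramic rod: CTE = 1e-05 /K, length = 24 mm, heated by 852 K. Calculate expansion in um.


dL = 1e-05 * 24 * 852 * 1000 = 204.48 um

204.48


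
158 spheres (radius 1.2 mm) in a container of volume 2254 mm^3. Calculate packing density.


V_sphere = 4/3*pi*1.2^3 = 7.2382 mm^3
Total V = 158*7.2382 = 1143.6356 mm^3
PD = 1143.6356 / 2254 = 0.507

0.507


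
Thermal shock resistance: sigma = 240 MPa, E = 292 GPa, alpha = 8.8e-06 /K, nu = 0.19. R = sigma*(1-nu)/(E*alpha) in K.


R = 240*(1-0.19)/(292*1000*8.8e-06) = 76 K

76


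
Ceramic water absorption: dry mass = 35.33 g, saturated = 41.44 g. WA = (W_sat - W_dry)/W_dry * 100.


WA = (41.44 - 35.33) / 35.33 * 100 = 17.29%

17.29


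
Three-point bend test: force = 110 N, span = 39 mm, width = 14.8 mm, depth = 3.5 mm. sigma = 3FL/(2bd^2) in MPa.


sigma = 3*110*39/(2*14.8*3.5^2) = 35.5 MPa

35.5


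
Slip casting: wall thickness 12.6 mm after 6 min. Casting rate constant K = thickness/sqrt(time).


K = 12.6 / sqrt(6) = 12.6 / 2.4495 = 5.144 mm/min^0.5

5.144


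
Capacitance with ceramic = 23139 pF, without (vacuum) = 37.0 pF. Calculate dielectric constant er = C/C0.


er = 23139 / 37.0 = 625.38

625.38


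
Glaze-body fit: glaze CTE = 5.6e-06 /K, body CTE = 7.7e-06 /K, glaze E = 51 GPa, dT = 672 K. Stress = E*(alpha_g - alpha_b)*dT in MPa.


Stress = 51*1000*(5.6e-06 - 7.7e-06)*672 = -72.0 MPa

-72.0


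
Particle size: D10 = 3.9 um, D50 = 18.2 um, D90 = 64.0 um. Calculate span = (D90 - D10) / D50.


Span = (64.0 - 3.9) / 18.2 = 60.1 / 18.2 = 3.302

3.302


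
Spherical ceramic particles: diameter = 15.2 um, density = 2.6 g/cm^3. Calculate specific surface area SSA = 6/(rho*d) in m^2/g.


SSA = 6 / (2.6 * 15.2) = 0.152 m^2/g

0.152


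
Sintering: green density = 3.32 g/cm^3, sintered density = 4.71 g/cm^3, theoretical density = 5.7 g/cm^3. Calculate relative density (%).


Relative = 4.71 / 5.7 * 100 = 82.6%

82.6


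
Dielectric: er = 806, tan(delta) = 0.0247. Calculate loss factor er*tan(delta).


Loss = 806 * 0.0247 = 19.908

19.908


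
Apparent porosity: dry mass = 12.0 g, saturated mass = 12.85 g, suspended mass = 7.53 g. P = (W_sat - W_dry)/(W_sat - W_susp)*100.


P = (12.85 - 12.0) / (12.85 - 7.53) * 100 = 0.85 / 5.32 * 100 = 16.0%

16.0


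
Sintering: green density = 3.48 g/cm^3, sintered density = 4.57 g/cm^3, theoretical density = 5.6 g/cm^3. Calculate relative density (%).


Relative = 4.57 / 5.6 * 100 = 81.6%

81.6


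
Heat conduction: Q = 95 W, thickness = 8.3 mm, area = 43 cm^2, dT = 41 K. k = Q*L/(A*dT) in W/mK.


k = 95*8.3/1000/(43/10000*41) = 4.47 W/mK

4.47


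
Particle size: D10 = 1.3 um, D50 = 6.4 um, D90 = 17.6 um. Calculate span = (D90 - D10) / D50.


Span = (17.6 - 1.3) / 6.4 = 16.3 / 6.4 = 2.547

2.547


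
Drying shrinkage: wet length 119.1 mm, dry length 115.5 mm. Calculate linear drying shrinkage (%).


DS = (119.1 - 115.5) / 119.1 * 100 = 3.02%

3.02


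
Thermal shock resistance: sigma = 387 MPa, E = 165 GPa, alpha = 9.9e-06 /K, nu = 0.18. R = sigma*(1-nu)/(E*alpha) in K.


R = 387*(1-0.18)/(165*1000*9.9e-06) = 194 K

194


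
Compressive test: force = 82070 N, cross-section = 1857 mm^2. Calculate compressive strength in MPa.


CS = 82070 / 1857 = 44.2 MPa

44.2


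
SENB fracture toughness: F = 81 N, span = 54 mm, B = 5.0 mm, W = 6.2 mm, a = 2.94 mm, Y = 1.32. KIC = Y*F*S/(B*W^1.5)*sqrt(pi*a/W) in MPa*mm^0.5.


KIC = 1.32*81*54/(5.0*6.2^1.5)*sqrt(pi*2.94/6.2) = 91.3

91.3


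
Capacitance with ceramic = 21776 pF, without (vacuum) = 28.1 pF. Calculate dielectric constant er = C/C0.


er = 21776 / 28.1 = 774.95

774.95


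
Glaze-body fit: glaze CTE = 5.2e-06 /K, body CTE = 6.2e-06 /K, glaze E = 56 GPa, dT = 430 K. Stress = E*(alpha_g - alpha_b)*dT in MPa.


Stress = 56*1000*(5.2e-06 - 6.2e-06)*430 = -24.1 MPa

-24.1


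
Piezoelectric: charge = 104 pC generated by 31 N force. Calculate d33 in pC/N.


d33 = 104 / 31 = 3.4 pC/N

3.4


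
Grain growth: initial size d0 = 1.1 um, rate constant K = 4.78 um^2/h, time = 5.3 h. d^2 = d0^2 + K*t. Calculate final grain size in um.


d^2 = 1.1^2 + 4.78*5.3 = 26.544
d = sqrt(26.544) = 5.15 um

5.15


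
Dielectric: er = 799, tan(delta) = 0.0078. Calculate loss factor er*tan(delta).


Loss = 799 * 0.0078 = 6.232

6.232


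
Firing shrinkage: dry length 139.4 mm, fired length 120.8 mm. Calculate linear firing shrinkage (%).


FS = (139.4 - 120.8) / 139.4 * 100 = 13.34%

13.34


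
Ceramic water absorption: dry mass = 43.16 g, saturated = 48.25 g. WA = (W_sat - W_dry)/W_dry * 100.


WA = (48.25 - 43.16) / 43.16 * 100 = 11.79%

11.79


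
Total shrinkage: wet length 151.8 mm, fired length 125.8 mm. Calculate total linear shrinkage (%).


TS = (151.8 - 125.8) / 151.8 * 100 = 17.13%

17.13


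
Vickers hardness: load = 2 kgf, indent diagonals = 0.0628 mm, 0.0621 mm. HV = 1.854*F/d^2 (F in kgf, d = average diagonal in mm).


d_avg = (0.0628+0.0621)/2 = 0.06245 mm
HV = 1.854*2/0.06245^2 = 951

951


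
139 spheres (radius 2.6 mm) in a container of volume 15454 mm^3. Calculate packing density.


V_sphere = 4/3*pi*2.6^3 = 73.6222 mm^3
Total V = 139*73.6222 = 10233.4858 mm^3
PD = 10233.4858 / 15454 = 0.662

0.662


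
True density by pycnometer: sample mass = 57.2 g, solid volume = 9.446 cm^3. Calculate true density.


TD = 57.2 / 9.446 = 6.055 g/cm^3

6.055


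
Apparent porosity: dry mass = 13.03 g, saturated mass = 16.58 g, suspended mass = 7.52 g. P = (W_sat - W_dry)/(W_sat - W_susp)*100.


P = (16.58 - 13.03) / (16.58 - 7.52) * 100 = 3.55 / 9.06 * 100 = 39.2%

39.2


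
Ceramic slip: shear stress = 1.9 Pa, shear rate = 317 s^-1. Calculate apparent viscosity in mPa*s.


eta = tau/gamma * 1000 = 1.9/317 * 1000 = 6.0 mPa*s

6.0


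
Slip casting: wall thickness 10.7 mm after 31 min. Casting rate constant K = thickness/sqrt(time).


K = 10.7 / sqrt(31) = 10.7 / 5.5678 = 1.922 mm/min^0.5

1.922


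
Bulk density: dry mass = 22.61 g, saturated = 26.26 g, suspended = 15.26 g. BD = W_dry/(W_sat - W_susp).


BD = 22.61 / (26.26 - 15.26) = 22.61 / 11.0 = 2.055 g/cm^3

2.055


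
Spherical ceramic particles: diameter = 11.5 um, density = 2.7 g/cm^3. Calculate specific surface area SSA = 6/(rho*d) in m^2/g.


SSA = 6 / (2.7 * 11.5) = 0.193 m^2/g

0.193


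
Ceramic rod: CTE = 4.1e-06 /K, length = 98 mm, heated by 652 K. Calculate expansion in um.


dL = 4.1e-06 * 98 * 652 * 1000 = 261.974 um

261.974


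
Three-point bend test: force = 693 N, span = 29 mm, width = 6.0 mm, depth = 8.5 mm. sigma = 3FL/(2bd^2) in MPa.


sigma = 3*693*29/(2*6.0*8.5^2) = 69.5 MPa

69.5


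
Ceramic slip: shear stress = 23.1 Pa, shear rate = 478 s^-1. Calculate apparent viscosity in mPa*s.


eta = tau/gamma * 1000 = 23.1/478 * 1000 = 48.3 mPa*s

48.3


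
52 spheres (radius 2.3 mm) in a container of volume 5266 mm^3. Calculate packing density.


V_sphere = 4/3*pi*2.3^3 = 50.965 mm^3
Total V = 52*50.965 = 2650.18 mm^3
PD = 2650.18 / 5266 = 0.503

0.503


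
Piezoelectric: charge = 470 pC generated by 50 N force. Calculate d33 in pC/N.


d33 = 470 / 50 = 9.4 pC/N

9.4


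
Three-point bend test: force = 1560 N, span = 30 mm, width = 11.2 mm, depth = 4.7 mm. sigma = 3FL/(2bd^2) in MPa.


sigma = 3*1560*30/(2*11.2*4.7^2) = 283.7 MPa

283.7


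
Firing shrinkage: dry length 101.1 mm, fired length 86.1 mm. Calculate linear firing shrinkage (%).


FS = (101.1 - 86.1) / 101.1 * 100 = 14.84%

14.84


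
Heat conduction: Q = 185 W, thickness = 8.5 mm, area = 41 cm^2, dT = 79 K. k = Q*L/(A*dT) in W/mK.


k = 185*8.5/1000/(41/10000*79) = 4.85 W/mK

4.85


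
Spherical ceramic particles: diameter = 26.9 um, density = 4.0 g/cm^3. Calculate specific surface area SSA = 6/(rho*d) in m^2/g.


SSA = 6 / (4.0 * 26.9) = 0.056 m^2/g

0.056


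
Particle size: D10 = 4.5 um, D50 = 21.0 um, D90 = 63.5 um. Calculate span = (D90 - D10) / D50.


Span = (63.5 - 4.5) / 21.0 = 59.0 / 21.0 = 2.81

2.81


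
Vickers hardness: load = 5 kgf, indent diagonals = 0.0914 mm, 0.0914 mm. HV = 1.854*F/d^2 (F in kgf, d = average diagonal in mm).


d_avg = (0.0914+0.0914)/2 = 0.0914 mm
HV = 1.854*5/0.0914^2 = 1110

1110


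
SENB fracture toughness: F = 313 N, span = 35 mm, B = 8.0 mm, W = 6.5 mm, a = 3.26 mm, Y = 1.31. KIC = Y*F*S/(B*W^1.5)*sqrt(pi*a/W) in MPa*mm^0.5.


KIC = 1.31*313*35/(8.0*6.5^1.5)*sqrt(pi*3.26/6.5) = 135.88

135.88


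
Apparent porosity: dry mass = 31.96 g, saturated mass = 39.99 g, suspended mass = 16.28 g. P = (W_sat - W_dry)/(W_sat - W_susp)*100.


P = (39.99 - 31.96) / (39.99 - 16.28) * 100 = 8.03 / 23.71 * 100 = 33.9%

33.9


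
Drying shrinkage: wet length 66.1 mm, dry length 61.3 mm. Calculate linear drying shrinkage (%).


DS = (66.1 - 61.3) / 66.1 * 100 = 7.26%

7.26


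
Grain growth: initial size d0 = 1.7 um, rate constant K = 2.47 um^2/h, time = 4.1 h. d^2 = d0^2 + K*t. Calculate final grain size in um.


d^2 = 1.7^2 + 2.47*4.1 = 13.017
d = sqrt(13.017) = 3.61 um

3.61


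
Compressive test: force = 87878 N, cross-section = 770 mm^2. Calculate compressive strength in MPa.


CS = 87878 / 770 = 114.1 MPa

114.1


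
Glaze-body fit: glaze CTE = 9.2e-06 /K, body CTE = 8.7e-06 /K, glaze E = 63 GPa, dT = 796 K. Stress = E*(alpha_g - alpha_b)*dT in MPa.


Stress = 63*1000*(9.2e-06 - 8.7e-06)*796 = 25.1 MPa

25.1


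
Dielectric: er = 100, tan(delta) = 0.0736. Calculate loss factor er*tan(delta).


Loss = 100 * 0.0736 = 7.36

7.36


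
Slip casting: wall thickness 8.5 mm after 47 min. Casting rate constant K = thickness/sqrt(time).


K = 8.5 / sqrt(47) = 8.5 / 6.8557 = 1.24 mm/min^0.5

1.24


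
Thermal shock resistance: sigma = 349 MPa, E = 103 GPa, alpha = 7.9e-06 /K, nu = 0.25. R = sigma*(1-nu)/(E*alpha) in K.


R = 349*(1-0.25)/(103*1000*7.9e-06) = 322 K

322


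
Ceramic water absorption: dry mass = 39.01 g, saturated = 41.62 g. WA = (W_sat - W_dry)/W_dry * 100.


WA = (41.62 - 39.01) / 39.01 * 100 = 6.69%

6.69


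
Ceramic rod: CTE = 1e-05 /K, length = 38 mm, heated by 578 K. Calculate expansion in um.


dL = 1e-05 * 38 * 578 * 1000 = 219.64 um

219.64


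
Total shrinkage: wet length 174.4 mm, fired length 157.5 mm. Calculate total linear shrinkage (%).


TS = (174.4 - 157.5) / 174.4 * 100 = 9.69%

9.69


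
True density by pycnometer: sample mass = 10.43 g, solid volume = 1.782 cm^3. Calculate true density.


TD = 10.43 / 1.782 = 5.853 g/cm^3

5.853


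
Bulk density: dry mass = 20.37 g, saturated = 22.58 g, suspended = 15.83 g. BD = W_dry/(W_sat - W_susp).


BD = 20.37 / (22.58 - 15.83) = 20.37 / 6.75 = 3.018 g/cm^3

3.018


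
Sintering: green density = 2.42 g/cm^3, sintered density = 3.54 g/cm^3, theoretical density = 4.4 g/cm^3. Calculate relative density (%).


Relative = 3.54 / 4.4 * 100 = 80.5%

80.5


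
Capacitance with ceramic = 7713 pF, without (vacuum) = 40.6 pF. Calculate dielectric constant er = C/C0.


er = 7713 / 40.6 = 189.98

189.98


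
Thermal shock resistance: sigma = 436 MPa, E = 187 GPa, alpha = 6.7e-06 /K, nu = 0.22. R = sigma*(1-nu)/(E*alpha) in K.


R = 436*(1-0.22)/(187*1000*6.7e-06) = 271 K

271


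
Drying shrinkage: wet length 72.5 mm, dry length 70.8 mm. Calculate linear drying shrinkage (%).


DS = (72.5 - 70.8) / 72.5 * 100 = 2.34%

2.34


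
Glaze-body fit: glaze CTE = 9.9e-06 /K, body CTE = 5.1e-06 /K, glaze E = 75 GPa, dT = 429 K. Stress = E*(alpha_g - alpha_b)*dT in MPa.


Stress = 75*1000*(9.9e-06 - 5.1e-06)*429 = 154.4 MPa

154.4


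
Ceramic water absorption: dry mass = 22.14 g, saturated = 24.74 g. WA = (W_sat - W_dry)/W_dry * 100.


WA = (24.74 - 22.14) / 22.14 * 100 = 11.74%

11.74


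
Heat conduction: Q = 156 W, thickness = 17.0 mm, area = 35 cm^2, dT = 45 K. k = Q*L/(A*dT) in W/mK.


k = 156*17.0/1000/(35/10000*45) = 16.84 W/mK

16.84


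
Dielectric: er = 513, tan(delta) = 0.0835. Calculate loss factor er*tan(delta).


Loss = 513 * 0.0835 = 42.836

42.836


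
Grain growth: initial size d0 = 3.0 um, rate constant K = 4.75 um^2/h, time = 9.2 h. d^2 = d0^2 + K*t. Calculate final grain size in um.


d^2 = 3.0^2 + 4.75*9.2 = 52.7
d = sqrt(52.7) = 7.26 um

7.26


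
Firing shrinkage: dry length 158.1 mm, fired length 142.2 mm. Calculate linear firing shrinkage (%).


FS = (158.1 - 142.2) / 158.1 * 100 = 10.06%

10.06


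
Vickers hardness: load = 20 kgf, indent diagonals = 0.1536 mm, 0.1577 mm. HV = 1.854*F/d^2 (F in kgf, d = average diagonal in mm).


d_avg = (0.1536+0.1577)/2 = 0.15565 mm
HV = 1.854*20/0.15565^2 = 1531

1531


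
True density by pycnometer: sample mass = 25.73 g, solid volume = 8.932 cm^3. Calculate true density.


TD = 25.73 / 8.932 = 2.881 g/cm^3

2.881


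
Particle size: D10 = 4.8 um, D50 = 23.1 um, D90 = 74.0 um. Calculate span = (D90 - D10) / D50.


Span = (74.0 - 4.8) / 23.1 = 69.2 / 23.1 = 2.996

2.996


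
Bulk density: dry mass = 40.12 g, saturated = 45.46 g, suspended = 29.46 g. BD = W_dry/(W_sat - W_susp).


BD = 40.12 / (45.46 - 29.46) = 40.12 / 16.0 = 2.508 g/cm^3

2.508


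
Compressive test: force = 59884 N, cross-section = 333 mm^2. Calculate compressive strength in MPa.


CS = 59884 / 333 = 179.8 MPa

179.8


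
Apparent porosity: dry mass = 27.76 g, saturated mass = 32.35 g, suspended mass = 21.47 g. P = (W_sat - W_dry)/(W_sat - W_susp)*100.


P = (32.35 - 27.76) / (32.35 - 21.47) * 100 = 4.59 / 10.88 * 100 = 42.2%

42.2


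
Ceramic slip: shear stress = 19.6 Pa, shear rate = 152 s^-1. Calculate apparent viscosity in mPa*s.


eta = tau/gamma * 1000 = 19.6/152 * 1000 = 128.9 mPa*s

128.9


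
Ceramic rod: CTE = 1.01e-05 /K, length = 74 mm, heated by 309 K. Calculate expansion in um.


dL = 1.01e-05 * 74 * 309 * 1000 = 230.947 um

230.947


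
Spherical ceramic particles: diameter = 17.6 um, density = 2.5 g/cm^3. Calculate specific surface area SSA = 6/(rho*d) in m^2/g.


SSA = 6 / (2.5 * 17.6) = 0.136 m^2/g

0.136


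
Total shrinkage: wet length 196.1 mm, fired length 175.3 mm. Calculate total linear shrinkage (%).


TS = (196.1 - 175.3) / 196.1 * 100 = 10.61%

10.61


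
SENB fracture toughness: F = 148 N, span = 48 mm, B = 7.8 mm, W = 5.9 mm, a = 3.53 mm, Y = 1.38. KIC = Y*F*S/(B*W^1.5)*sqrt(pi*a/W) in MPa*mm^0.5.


KIC = 1.38*148*48/(7.8*5.9^1.5)*sqrt(pi*3.53/5.9) = 120.24

120.24


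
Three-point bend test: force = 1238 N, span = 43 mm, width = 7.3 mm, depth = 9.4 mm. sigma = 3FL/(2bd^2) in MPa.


sigma = 3*1238*43/(2*7.3*9.4^2) = 123.8 MPa

123.8


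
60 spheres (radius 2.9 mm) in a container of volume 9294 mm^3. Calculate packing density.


V_sphere = 4/3*pi*2.9^3 = 102.1604 mm^3
Total V = 60*102.1604 = 6129.624 mm^3
PD = 6129.624 / 9294 = 0.66

0.66


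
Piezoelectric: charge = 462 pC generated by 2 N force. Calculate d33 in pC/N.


d33 = 462 / 2 = 231.0 pC/N

231.0


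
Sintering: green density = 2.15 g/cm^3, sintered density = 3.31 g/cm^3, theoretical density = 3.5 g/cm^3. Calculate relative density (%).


Relative = 3.31 / 3.5 * 100 = 94.6%

94.6


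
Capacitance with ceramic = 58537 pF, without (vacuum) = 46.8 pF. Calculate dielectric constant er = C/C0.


er = 58537 / 46.8 = 1250.79

1250.79


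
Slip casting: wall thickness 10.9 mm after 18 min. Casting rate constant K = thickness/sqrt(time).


K = 10.9 / sqrt(18) = 10.9 / 4.2426 = 2.569 mm/min^0.5

2.569


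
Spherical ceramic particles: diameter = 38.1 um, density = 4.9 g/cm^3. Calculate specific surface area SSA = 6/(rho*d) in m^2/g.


SSA = 6 / (4.9 * 38.1) = 0.032 m^2/g

0.032


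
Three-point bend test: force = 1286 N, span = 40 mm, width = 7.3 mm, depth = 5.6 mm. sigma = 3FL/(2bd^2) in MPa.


sigma = 3*1286*40/(2*7.3*5.6^2) = 337.0 MPa

337.0


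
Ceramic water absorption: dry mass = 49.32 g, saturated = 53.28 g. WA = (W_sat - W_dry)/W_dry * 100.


WA = (53.28 - 49.32) / 49.32 * 100 = 8.03%

8.03


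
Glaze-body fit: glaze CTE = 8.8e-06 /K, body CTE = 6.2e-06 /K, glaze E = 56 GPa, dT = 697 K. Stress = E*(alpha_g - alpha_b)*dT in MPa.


Stress = 56*1000*(8.8e-06 - 6.2e-06)*697 = 101.5 MPa

101.5


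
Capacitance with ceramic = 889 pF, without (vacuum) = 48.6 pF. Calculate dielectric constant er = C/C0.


er = 889 / 48.6 = 18.29

18.29


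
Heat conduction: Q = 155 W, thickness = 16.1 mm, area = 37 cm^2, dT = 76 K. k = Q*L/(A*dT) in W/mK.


k = 155*16.1/1000/(37/10000*76) = 8.87 W/mK

8.87


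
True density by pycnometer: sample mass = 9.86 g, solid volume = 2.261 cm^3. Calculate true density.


TD = 9.86 / 2.261 = 4.361 g/cm^3

4.361


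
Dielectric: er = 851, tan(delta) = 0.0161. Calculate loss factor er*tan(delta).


Loss = 851 * 0.0161 = 13.701

13.701


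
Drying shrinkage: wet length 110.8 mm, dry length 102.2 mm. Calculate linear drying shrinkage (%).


DS = (110.8 - 102.2) / 110.8 * 100 = 7.76%

7.76


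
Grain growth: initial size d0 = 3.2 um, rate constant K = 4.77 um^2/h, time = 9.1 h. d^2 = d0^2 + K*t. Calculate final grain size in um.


d^2 = 3.2^2 + 4.77*9.1 = 53.647
d = sqrt(53.647) = 7.32 um

7.32


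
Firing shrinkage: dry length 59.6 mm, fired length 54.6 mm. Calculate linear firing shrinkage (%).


FS = (59.6 - 54.6) / 59.6 * 100 = 8.39%

8.39


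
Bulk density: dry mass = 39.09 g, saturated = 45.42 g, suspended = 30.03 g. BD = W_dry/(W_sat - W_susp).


BD = 39.09 / (45.42 - 30.03) = 39.09 / 15.39 = 2.54 g/cm^3

2.54


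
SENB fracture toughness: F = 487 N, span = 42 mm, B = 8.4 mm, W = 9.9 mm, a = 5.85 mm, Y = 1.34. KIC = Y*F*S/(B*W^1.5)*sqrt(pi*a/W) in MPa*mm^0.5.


KIC = 1.34*487*42/(8.4*9.9^1.5)*sqrt(pi*5.85/9.9) = 142.72

142.72


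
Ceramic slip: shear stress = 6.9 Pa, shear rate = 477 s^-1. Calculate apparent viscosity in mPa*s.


eta = tau/gamma * 1000 = 6.9/477 * 1000 = 14.5 mPa*s

14.5


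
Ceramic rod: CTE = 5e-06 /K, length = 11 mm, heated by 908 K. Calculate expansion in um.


dL = 5e-06 * 11 * 908 * 1000 = 49.94 um

49.94


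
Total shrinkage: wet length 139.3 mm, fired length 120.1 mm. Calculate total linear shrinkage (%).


TS = (139.3 - 120.1) / 139.3 * 100 = 13.78%

13.78


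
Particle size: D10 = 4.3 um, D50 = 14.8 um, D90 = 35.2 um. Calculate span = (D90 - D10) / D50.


Span = (35.2 - 4.3) / 14.8 = 30.9 / 14.8 = 2.088

2.088


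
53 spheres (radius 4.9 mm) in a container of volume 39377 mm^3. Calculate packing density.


V_sphere = 4/3*pi*4.9^3 = 492.807 mm^3
Total V = 53*492.807 = 26118.771 mm^3
PD = 26118.771 / 39377 = 0.663

0.663


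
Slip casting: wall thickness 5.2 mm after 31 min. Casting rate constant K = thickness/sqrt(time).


K = 5.2 / sqrt(31) = 5.2 / 5.5678 = 0.934 mm/min^0.5

0.934


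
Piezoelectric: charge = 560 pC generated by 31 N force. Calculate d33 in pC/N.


d33 = 560 / 31 = 18.1 pC/N

18.1


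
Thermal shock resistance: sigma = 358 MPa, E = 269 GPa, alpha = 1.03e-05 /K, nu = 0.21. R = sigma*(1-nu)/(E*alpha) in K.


R = 358*(1-0.21)/(269*1000*1.03e-05) = 102 K

102


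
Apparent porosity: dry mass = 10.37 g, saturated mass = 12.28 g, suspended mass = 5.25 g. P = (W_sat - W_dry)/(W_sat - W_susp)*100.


P = (12.28 - 10.37) / (12.28 - 5.25) * 100 = 1.91 / 7.03 * 100 = 27.2%

27.2


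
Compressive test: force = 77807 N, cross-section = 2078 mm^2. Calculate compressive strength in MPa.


CS = 77807 / 2078 = 37.4 MPa

37.4


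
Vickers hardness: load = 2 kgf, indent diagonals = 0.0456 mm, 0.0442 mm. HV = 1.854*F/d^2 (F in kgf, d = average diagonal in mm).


d_avg = (0.0456+0.0442)/2 = 0.0449 mm
HV = 1.854*2/0.0449^2 = 1839

1839


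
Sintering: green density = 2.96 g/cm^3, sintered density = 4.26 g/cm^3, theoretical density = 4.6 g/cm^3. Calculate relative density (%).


Relative = 4.26 / 4.6 * 100 = 92.6%

92.6


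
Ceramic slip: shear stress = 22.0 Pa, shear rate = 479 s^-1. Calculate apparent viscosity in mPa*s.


eta = tau/gamma * 1000 = 22.0/479 * 1000 = 45.9 mPa*s

45.9


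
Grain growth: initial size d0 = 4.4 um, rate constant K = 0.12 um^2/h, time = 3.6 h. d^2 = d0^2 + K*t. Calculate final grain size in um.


d^2 = 4.4^2 + 0.12*3.6 = 19.792
d = sqrt(19.792) = 4.45 um

4.45


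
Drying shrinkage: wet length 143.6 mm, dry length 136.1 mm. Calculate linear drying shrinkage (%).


DS = (143.6 - 136.1) / 143.6 * 100 = 5.22%

5.22


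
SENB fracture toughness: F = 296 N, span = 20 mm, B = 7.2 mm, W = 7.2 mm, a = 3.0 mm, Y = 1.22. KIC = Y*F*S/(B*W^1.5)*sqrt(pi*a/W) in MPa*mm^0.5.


KIC = 1.22*296*20/(7.2*7.2^1.5)*sqrt(pi*3.0/7.2) = 59.4

59.4


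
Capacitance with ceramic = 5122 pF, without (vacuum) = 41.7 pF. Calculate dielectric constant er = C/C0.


er = 5122 / 41.7 = 122.83

122.83


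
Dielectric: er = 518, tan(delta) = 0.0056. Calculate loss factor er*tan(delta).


Loss = 518 * 0.0056 = 2.901

2.901


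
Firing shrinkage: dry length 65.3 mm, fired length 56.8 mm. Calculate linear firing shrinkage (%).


FS = (65.3 - 56.8) / 65.3 * 100 = 13.02%

13.02


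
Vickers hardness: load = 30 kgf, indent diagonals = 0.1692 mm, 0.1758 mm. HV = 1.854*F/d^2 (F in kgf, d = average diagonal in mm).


d_avg = (0.1692+0.1758)/2 = 0.1725 mm
HV = 1.854*30/0.1725^2 = 1869

1869


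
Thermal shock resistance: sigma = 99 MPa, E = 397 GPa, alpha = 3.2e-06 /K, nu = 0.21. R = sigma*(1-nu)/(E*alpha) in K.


R = 99*(1-0.21)/(397*1000*3.2e-06) = 62 K

62


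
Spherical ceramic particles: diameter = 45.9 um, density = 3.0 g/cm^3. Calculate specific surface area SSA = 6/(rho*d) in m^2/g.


SSA = 6 / (3.0 * 45.9) = 0.044 m^2/g

0.044


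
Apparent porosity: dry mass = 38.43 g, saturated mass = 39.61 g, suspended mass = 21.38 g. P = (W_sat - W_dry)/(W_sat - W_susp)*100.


P = (39.61 - 38.43) / (39.61 - 21.38) * 100 = 1.18 / 18.23 * 100 = 6.5%

6.5


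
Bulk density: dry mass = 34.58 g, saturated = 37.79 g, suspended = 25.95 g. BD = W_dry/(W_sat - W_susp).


BD = 34.58 / (37.79 - 25.95) = 34.58 / 11.84 = 2.921 g/cm^3

2.921


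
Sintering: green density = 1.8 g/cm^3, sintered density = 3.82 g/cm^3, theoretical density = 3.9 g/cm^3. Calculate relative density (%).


Relative = 3.82 / 3.9 * 100 = 97.9%

97.9


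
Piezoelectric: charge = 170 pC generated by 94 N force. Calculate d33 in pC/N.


d33 = 170 / 94 = 1.8 pC/N

1.8


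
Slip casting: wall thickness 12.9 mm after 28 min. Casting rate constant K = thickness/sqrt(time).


K = 12.9 / sqrt(28) = 12.9 / 5.2915 = 2.438 mm/min^0.5

2.438


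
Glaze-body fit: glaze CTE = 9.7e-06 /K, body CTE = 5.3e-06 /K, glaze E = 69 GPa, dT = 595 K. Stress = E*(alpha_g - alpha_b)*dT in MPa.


Stress = 69*1000*(9.7e-06 - 5.3e-06)*595 = 180.6 MPa

180.6


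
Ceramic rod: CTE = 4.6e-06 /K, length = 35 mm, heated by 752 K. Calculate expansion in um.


dL = 4.6e-06 * 35 * 752 * 1000 = 121.072 um

121.072


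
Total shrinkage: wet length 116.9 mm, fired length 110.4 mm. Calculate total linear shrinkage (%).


TS = (116.9 - 110.4) / 116.9 * 100 = 5.56%

5.56


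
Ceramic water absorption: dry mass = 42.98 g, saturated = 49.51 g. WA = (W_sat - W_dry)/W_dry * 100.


WA = (49.51 - 42.98) / 42.98 * 100 = 15.19%

15.19


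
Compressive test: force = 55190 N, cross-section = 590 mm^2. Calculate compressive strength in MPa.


CS = 55190 / 590 = 93.5 MPa

93.5


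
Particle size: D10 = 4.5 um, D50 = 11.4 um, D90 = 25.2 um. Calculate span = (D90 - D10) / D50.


Span = (25.2 - 4.5) / 11.4 = 20.7 / 11.4 = 1.816

1.816


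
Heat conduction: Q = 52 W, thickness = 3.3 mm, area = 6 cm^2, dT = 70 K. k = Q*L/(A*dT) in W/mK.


k = 52*3.3/1000/(6/10000*70) = 4.09 W/mK

4.09


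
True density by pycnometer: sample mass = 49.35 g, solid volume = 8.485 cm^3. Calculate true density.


TD = 49.35 / 8.485 = 5.816 g/cm^3

5.816


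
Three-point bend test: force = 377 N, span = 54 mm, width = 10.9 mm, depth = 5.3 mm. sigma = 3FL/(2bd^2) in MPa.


sigma = 3*377*54/(2*10.9*5.3^2) = 99.7 MPa

99.7


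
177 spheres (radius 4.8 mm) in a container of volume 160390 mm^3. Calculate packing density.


V_sphere = 4/3*pi*4.8^3 = 463.2467 mm^3
Total V = 177*463.2467 = 81994.6659 mm^3
PD = 81994.6659 / 160390 = 0.511

0.511


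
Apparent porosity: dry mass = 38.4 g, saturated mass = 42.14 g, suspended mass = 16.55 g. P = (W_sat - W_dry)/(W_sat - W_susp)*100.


P = (42.14 - 38.4) / (42.14 - 16.55) * 100 = 3.74 / 25.59 * 100 = 14.6%

14.6


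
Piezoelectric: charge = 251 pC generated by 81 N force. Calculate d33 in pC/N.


d33 = 251 / 81 = 3.1 pC/N

3.1


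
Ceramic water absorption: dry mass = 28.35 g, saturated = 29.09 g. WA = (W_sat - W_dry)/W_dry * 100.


WA = (29.09 - 28.35) / 28.35 * 100 = 2.61%

2.61


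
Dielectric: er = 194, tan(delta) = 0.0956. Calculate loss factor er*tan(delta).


Loss = 194 * 0.0956 = 18.546

18.546


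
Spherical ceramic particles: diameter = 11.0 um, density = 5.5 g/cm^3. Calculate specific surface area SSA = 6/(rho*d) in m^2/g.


SSA = 6 / (5.5 * 11.0) = 0.099 m^2/g

0.099


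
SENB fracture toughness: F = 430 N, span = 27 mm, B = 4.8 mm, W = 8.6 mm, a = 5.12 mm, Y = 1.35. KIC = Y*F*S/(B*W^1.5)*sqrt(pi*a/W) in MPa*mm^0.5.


KIC = 1.35*430*27/(4.8*8.6^1.5)*sqrt(pi*5.12/8.6) = 177.07

177.07


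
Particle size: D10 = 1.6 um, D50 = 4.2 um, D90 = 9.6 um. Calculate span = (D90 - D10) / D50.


Span = (9.6 - 1.6) / 4.2 = 8.0 / 4.2 = 1.905

1.905


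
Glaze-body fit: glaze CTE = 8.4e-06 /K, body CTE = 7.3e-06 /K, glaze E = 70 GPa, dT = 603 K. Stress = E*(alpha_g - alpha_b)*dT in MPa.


Stress = 70*1000*(8.4e-06 - 7.3e-06)*603 = 46.4 MPa

46.4


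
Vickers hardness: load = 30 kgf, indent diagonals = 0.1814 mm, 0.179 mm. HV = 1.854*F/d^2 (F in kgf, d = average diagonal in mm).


d_avg = (0.1814+0.179)/2 = 0.1802 mm
HV = 1.854*30/0.1802^2 = 1713

1713


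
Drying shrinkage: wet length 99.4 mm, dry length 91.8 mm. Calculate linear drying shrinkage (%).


DS = (99.4 - 91.8) / 99.4 * 100 = 7.65%

7.65


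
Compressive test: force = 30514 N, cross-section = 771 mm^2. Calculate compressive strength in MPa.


CS = 30514 / 771 = 39.6 MPa

39.6


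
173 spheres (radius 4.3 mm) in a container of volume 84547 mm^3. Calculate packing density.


V_sphere = 4/3*pi*4.3^3 = 333.0381 mm^3
Total V = 173*333.0381 = 57615.5913 mm^3
PD = 57615.5913 / 84547 = 0.681

0.681


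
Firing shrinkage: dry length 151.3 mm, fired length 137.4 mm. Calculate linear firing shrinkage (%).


FS = (151.3 - 137.4) / 151.3 * 100 = 9.19%

9.19


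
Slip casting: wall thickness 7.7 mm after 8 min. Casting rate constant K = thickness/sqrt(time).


K = 7.7 / sqrt(8) = 7.7 / 2.8284 = 2.722 mm/min^0.5

2.722


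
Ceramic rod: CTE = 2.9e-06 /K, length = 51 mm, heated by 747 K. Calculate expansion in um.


dL = 2.9e-06 * 51 * 747 * 1000 = 110.481 um

110.481


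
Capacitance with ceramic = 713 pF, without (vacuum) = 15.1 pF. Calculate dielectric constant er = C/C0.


er = 713 / 15.1 = 47.22

47.22


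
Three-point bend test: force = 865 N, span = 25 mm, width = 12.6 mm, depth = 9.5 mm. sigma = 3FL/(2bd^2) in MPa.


sigma = 3*865*25/(2*12.6*9.5^2) = 28.5 MPa

28.5


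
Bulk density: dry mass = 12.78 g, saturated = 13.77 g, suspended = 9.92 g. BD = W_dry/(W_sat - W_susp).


BD = 12.78 / (13.77 - 9.92) = 12.78 / 3.85 = 3.319 g/cm^3

3.319


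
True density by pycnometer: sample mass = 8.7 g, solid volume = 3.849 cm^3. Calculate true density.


TD = 8.7 / 3.849 = 2.26 g/cm^3

2.26


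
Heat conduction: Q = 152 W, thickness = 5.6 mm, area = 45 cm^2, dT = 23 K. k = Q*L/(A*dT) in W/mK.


k = 152*5.6/1000/(45/10000*23) = 8.22 W/mK

8.22


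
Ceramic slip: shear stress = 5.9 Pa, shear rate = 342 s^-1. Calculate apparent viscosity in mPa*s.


eta = tau/gamma * 1000 = 5.9/342 * 1000 = 17.3 mPa*s

17.3


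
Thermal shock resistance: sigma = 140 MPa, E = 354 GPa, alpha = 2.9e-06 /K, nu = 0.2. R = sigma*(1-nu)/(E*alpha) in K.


R = 140*(1-0.2)/(354*1000*2.9e-06) = 109 K

109


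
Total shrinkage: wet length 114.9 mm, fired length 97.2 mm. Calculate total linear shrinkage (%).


TS = (114.9 - 97.2) / 114.9 * 100 = 15.4%

15.4


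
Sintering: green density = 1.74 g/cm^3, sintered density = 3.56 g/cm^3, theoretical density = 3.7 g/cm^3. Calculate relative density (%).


Relative = 3.56 / 3.7 * 100 = 96.2%

96.2


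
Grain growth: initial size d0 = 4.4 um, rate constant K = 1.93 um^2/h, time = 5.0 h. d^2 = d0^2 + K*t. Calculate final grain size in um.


d^2 = 4.4^2 + 1.93*5.0 = 29.01
d = sqrt(29.01) = 5.39 um

5.39


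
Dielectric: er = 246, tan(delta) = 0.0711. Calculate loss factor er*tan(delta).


Loss = 246 * 0.0711 = 17.491

17.491


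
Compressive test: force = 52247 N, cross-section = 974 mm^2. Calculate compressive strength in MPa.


CS = 52247 / 974 = 53.6 MPa

53.6


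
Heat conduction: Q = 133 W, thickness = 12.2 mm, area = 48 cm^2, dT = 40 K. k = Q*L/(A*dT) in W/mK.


k = 133*12.2/1000/(48/10000*40) = 8.45 W/mK

8.45


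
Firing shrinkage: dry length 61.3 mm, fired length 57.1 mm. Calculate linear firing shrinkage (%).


FS = (61.3 - 57.1) / 61.3 * 100 = 6.85%

6.85


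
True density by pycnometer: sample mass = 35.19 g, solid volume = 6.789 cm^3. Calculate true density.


TD = 35.19 / 6.789 = 5.183 g/cm^3

5.183


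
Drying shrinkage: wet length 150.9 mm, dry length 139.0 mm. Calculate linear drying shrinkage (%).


DS = (150.9 - 139.0) / 150.9 * 100 = 7.89%

7.89


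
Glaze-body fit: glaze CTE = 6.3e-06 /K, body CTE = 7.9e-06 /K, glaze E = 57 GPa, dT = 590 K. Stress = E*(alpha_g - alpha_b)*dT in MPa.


Stress = 57*1000*(6.3e-06 - 7.9e-06)*590 = -53.8 MPa

-53.8


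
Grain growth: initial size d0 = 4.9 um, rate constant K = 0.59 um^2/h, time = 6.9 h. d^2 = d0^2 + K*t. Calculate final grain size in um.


d^2 = 4.9^2 + 0.59*6.9 = 28.081
d = sqrt(28.081) = 5.3 um

5.3


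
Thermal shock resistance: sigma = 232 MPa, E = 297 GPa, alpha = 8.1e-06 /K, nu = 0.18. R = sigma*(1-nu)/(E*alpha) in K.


R = 232*(1-0.18)/(297*1000*8.1e-06) = 79 K

79


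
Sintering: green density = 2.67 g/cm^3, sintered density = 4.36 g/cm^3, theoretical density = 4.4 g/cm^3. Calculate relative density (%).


Relative = 4.36 / 4.4 * 100 = 99.1%

99.1


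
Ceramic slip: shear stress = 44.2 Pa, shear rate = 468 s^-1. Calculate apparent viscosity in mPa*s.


eta = tau/gamma * 1000 = 44.2/468 * 1000 = 94.4 mPa*s

94.4


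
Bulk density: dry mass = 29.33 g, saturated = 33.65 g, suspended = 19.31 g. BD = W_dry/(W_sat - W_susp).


BD = 29.33 / (33.65 - 19.31) = 29.33 / 14.34 = 2.045 g/cm^3

2.045


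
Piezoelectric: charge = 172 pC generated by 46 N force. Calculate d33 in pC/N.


d33 = 172 / 46 = 3.7 pC/N

3.7


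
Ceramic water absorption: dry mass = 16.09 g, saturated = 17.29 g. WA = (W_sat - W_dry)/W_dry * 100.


WA = (17.29 - 16.09) / 16.09 * 100 = 7.46%

7.46


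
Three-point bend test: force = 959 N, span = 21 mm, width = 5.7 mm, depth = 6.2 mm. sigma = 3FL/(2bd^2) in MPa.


sigma = 3*959*21/(2*5.7*6.2^2) = 137.9 MPa

137.9


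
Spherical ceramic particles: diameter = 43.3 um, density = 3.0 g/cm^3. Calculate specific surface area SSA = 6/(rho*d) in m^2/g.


SSA = 6 / (3.0 * 43.3) = 0.046 m^2/g

0.046


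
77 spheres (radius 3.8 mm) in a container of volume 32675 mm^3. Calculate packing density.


V_sphere = 4/3*pi*3.8^3 = 229.8473 mm^3
Total V = 77*229.8473 = 17698.2421 mm^3
PD = 17698.2421 / 32675 = 0.542

0.542


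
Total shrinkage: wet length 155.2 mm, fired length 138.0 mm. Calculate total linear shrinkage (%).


TS = (155.2 - 138.0) / 155.2 * 100 = 11.08%

11.08


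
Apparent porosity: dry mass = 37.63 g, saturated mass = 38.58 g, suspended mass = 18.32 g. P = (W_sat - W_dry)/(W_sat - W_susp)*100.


P = (38.58 - 37.63) / (38.58 - 18.32) * 100 = 0.95 / 20.26 * 100 = 4.7%

4.7


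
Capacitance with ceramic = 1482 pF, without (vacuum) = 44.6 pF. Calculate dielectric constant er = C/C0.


er = 1482 / 44.6 = 33.23

33.23


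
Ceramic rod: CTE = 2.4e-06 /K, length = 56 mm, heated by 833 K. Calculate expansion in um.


dL = 2.4e-06 * 56 * 833 * 1000 = 111.955 um

111.955


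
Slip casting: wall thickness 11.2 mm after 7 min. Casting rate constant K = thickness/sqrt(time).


K = 11.2 / sqrt(7) = 11.2 / 2.6458 = 4.233 mm/min^0.5

4.233


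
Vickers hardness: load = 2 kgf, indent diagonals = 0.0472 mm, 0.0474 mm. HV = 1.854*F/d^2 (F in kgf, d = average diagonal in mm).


d_avg = (0.0472+0.0474)/2 = 0.0473 mm
HV = 1.854*2/0.0473^2 = 1657

1657


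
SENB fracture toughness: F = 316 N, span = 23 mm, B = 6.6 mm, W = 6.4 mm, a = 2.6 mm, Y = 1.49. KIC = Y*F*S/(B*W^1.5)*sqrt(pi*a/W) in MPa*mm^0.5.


KIC = 1.49*316*23/(6.6*6.4^1.5)*sqrt(pi*2.6/6.4) = 114.49

114.49


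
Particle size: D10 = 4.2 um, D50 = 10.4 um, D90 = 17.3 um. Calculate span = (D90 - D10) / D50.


Span = (17.3 - 4.2) / 10.4 = 13.1 / 10.4 = 1.26

1.26


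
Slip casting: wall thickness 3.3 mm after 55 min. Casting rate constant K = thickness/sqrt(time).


K = 3.3 / sqrt(55) = 3.3 / 7.4162 = 0.445 mm/min^0.5

0.445


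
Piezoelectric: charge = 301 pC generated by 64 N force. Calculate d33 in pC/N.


d33 = 301 / 64 = 4.7 pC/N

4.7


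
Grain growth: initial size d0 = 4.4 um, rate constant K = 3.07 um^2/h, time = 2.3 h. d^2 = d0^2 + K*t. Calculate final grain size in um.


d^2 = 4.4^2 + 3.07*2.3 = 26.421
d = sqrt(26.421) = 5.14 um

5.14


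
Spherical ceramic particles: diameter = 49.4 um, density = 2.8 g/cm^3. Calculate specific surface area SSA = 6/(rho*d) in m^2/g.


SSA = 6 / (2.8 * 49.4) = 0.043 m^2/g

0.043


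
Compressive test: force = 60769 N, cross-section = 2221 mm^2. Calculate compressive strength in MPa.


CS = 60769 / 2221 = 27.4 MPa

27.4


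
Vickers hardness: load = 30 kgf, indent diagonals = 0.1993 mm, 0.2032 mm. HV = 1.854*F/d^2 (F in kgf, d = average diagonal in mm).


d_avg = (0.1993+0.2032)/2 = 0.20125 mm
HV = 1.854*30/0.20125^2 = 1373

1373


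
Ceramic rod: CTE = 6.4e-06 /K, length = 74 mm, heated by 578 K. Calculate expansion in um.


dL = 6.4e-06 * 74 * 578 * 1000 = 273.741 um

273.741


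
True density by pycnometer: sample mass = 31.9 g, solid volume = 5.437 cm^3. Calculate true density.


TD = 31.9 / 5.437 = 5.867 g/cm^3

5.867


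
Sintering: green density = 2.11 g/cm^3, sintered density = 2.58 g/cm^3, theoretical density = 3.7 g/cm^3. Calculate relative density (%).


Relative = 2.58 / 3.7 * 100 = 69.7%

69.7


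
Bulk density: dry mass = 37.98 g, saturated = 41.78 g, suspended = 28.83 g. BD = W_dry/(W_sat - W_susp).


BD = 37.98 / (41.78 - 28.83) = 37.98 / 12.95 = 2.933 g/cm^3

2.933


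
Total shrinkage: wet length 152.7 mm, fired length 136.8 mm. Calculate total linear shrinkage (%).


TS = (152.7 - 136.8) / 152.7 * 100 = 10.41%

10.41


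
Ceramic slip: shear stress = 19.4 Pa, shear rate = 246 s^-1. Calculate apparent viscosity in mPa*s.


eta = tau/gamma * 1000 = 19.4/246 * 1000 = 78.9 mPa*s

78.9


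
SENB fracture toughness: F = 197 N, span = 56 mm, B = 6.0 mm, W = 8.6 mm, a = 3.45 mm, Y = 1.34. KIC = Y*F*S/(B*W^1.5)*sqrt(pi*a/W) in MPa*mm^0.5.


KIC = 1.34*197*56/(6.0*8.6^1.5)*sqrt(pi*3.45/8.6) = 109.67

109.67


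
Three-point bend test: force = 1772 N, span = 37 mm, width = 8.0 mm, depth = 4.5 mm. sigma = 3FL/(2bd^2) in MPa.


sigma = 3*1772*37/(2*8.0*4.5^2) = 607.1 MPa

607.1


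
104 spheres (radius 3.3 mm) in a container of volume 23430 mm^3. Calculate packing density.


V_sphere = 4/3*pi*3.3^3 = 150.5326 mm^3
Total V = 104*150.5326 = 15655.3904 mm^3
PD = 15655.3904 / 23430 = 0.668

0.668


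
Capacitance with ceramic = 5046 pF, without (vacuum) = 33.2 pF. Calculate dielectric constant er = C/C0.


er = 5046 / 33.2 = 151.99

151.99


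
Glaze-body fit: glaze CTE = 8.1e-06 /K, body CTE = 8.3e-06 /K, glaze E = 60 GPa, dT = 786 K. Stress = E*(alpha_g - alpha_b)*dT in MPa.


Stress = 60*1000*(8.1e-06 - 8.3e-06)*786 = -9.4 MPa

-9.4


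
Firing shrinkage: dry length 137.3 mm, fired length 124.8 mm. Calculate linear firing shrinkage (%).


FS = (137.3 - 124.8) / 137.3 * 100 = 9.1%

9.1


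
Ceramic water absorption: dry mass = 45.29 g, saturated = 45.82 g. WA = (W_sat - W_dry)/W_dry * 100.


WA = (45.82 - 45.29) / 45.29 * 100 = 1.17%

1.17


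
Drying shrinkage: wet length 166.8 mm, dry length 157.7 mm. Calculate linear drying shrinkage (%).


DS = (166.8 - 157.7) / 166.8 * 100 = 5.46%

5.46


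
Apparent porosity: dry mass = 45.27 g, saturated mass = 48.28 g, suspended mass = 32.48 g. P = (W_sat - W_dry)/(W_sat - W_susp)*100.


P = (48.28 - 45.27) / (48.28 - 32.48) * 100 = 3.01 / 15.8 * 100 = 19.1%

19.1


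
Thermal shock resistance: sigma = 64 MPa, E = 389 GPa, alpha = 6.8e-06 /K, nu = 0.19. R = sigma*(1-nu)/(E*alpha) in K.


R = 64*(1-0.19)/(389*1000*6.8e-06) = 20 K

20


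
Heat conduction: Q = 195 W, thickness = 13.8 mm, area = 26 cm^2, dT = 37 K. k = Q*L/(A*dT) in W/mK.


k = 195*13.8/1000/(26/10000*37) = 27.97 W/mK

27.97


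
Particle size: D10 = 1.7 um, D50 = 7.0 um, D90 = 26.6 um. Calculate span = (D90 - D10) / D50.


Span = (26.6 - 1.7) / 7.0 = 24.9 / 7.0 = 3.557

3.557
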